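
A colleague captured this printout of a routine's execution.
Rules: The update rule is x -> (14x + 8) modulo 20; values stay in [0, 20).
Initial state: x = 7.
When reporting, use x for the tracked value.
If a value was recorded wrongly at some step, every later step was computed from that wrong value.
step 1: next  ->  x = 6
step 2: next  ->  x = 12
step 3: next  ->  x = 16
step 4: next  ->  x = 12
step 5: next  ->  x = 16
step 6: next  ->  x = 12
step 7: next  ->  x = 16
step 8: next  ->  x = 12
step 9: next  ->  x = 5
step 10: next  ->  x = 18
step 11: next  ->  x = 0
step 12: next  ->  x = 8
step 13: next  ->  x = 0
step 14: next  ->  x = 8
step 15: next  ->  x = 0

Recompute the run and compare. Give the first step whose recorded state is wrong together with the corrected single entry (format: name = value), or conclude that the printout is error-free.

Recomputing the run from the initial state:
step 1: x = 6
step 2: x = 12
step 3: x = 16
step 4: x = 12
step 5: x = 16
step 6: x = 12
step 7: x = 16
step 8: x = 12
step 9: x = 16
step 10: x = 12
step 11: x = 16
step 12: x = 12
step 13: x = 16
step 14: x = 12
step 15: x = 16
The first disagreement with the printout is at step 9, where the value should be x = 16.

step 9, x = 16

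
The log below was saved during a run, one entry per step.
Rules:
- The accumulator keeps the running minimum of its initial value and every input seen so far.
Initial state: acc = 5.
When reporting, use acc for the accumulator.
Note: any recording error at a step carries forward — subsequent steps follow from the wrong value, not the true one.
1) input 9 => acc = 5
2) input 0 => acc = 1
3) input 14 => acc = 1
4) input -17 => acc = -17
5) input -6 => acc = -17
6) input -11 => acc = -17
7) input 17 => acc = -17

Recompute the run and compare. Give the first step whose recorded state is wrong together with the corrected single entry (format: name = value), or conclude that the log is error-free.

step 2, acc = 0

1. acc = min(5, 9) = 5 (exactly as logged)
2. acc = min(5, 0) = 0 (the recorded entry deviates here)
First incorrect step: 2; the correct value is acc = 0.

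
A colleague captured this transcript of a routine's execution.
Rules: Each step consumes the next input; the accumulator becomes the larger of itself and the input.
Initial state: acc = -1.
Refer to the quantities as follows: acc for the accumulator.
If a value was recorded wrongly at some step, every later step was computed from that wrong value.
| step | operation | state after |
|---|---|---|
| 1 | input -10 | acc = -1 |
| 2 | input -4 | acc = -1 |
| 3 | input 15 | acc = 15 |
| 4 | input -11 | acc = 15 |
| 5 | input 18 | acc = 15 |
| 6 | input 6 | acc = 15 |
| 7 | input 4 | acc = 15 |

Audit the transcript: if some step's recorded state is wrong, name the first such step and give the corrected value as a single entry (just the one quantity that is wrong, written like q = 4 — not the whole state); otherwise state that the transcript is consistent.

step 5, acc = 18

Recomputing the run from the initial state:
step 1: acc = -1
step 2: acc = -1
step 3: acc = 15
step 4: acc = 15
step 5: acc = 18
step 6: acc = 18
step 7: acc = 18
The first disagreement with the transcript is at step 5, where the value should be acc = 18.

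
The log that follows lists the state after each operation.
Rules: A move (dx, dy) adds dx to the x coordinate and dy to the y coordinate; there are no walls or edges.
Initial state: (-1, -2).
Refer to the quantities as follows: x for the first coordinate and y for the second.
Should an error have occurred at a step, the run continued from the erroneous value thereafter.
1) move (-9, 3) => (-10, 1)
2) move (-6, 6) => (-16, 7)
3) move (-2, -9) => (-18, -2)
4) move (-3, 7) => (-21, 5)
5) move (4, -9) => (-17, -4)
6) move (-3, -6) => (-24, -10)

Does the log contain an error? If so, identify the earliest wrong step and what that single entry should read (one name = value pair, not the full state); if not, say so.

step 6, x = -20

Recomputing the run from the initial state:
step 1: x = -10, y = 1
step 2: x = -16, y = 7
step 3: x = -18, y = -2
step 4: x = -21, y = 5
step 5: x = -17, y = -4
step 6: x = -20, y = -10
The first disagreement with the log is at step 6, where the value should be x = -20.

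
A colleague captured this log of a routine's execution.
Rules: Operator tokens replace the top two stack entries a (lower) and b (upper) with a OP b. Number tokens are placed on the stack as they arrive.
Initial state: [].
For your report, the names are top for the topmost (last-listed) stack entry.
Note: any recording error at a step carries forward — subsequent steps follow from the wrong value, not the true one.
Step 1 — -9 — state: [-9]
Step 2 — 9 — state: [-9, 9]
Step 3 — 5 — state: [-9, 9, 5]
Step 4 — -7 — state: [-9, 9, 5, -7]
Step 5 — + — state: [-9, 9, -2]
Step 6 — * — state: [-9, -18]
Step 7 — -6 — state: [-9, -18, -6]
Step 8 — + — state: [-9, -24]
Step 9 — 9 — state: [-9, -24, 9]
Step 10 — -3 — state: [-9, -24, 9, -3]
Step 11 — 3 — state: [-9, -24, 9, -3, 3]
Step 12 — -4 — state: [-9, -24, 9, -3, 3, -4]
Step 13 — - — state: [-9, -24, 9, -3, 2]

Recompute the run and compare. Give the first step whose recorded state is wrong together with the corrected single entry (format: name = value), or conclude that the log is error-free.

Step 1: push -9: top = -9 — consistent with the log.
Step 2: push 9: top = 9 — consistent with the log.
Step 3: push 5: top = 5 — no discrepancy.
Step 4: push -7: top = -7 — verified.
Step 5: 5 + -7 = -2 — exactly as logged.
Step 6: 9 * -2 = -18 — exactly as logged.
Step 7: push -6: top = -6 — confirmed correct.
Step 8: -18 + -6 = -24 — checks out.
Step 9: push 9: top = 9 — exactly as logged.
Step 10: push -3: top = -3 — consistent with the log.
Step 11: push 3: top = 3 — same as recorded.
Step 12: push -4: top = -4 — confirmed correct.
Step 13: 3 - -4 = 7 — the log disagrees here.
The audit stops at step 13: the recorded entry is wrong and should be top = 7.

step 13, top = 7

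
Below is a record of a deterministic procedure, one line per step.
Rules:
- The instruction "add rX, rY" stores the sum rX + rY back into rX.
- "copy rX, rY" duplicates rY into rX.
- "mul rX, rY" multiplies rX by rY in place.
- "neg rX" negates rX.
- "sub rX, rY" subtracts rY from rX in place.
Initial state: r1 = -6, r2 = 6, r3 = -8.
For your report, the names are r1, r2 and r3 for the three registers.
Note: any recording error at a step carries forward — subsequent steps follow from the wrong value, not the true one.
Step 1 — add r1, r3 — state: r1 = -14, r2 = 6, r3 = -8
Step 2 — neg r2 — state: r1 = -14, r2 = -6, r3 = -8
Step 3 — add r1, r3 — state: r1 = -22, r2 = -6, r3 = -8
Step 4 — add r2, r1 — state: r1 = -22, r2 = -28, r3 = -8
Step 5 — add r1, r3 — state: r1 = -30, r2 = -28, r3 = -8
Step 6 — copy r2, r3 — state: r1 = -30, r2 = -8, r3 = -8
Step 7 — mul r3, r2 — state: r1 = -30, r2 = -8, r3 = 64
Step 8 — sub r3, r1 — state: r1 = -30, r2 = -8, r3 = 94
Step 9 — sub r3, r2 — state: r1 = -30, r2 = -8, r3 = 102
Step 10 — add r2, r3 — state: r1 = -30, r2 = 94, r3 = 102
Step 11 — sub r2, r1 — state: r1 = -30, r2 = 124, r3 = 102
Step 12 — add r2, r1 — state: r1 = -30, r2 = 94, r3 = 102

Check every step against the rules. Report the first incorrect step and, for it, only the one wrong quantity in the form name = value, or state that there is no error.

Recomputing the run from the initial state:
step 1: r1 = -14, r2 = 6, r3 = -8
step 2: r1 = -14, r2 = -6, r3 = -8
step 3: r1 = -22, r2 = -6, r3 = -8
step 4: r1 = -22, r2 = -28, r3 = -8
step 5: r1 = -30, r2 = -28, r3 = -8
step 6: r1 = -30, r2 = -8, r3 = -8
step 7: r1 = -30, r2 = -8, r3 = 64
step 8: r1 = -30, r2 = -8, r3 = 94
step 9: r1 = -30, r2 = -8, r3 = 102
step 10: r1 = -30, r2 = 94, r3 = 102
step 11: r1 = -30, r2 = 124, r3 = 102
step 12: r1 = -30, r2 = 94, r3 = 102
This matches the record at every step.

no error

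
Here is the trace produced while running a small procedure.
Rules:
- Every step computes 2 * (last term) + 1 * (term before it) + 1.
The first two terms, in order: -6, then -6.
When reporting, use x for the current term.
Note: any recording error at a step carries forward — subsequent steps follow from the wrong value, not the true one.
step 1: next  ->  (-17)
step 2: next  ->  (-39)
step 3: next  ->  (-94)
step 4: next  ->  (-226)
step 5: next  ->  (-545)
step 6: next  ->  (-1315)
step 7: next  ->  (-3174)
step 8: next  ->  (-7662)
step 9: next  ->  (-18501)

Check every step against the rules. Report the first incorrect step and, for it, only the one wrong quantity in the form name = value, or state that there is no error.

Step 1: x = 2*(-6) + (1)*(-6) + (1) = -17 — agrees with the trace.
Step 2: x = 2*(-17) + (1)*(-6) + (1) = -39 — matches.
Step 3: x = 2*(-39) + (1)*(-17) + (1) = -94 — agrees with the trace.
Step 4: x = 2*(-94) + (1)*(-39) + (1) = -226 — consistent with the trace.
Step 5: x = 2*(-226) + (1)*(-94) + (1) = -545 — confirmed correct.
Step 6: x = 2*(-545) + (1)*(-226) + (1) = -1315 — verified.
Step 7: x = 2*(-1315) + (1)*(-545) + (1) = -3174 — consistent with the trace.
Step 8: x = 2*(-3174) + (1)*(-1315) + (1) = -7662 — checks out.
Step 9: x = 2*(-7662) + (1)*(-3174) + (1) = -18497 — the entry is off here.
So the first discrepancy is step 9, where the right value is x = -18497.

step 9, x = -18497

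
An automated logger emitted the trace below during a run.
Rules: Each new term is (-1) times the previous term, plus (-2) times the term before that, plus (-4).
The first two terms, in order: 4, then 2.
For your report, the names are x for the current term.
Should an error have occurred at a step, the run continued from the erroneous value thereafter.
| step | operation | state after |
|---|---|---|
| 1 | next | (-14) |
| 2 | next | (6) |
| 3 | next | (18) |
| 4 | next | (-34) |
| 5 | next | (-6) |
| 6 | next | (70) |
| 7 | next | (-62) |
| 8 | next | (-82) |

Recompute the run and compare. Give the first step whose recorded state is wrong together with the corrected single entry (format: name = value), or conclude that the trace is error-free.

no error

Recomputing the run from the initial state:
step 1: x = -14
step 2: x = 6
step 3: x = 18
step 4: x = -34
step 5: x = -6
step 6: x = 70
step 7: x = -62
step 8: x = -82
This matches the trace at every step.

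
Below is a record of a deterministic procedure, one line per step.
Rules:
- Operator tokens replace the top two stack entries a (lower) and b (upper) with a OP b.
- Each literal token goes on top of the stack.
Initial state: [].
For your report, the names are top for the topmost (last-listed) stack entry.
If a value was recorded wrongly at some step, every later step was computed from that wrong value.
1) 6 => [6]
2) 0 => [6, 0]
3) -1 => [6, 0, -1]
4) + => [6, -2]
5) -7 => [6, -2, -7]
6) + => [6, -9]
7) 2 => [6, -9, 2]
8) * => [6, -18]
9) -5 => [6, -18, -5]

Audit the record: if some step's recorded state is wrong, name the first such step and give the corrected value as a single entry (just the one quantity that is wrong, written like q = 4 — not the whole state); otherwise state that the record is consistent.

Recomputing the run from the initial state:
step 1: [6]
step 2: [6, 0]
step 3: [6, 0, -1]
step 4: [6, -1]
step 5: [6, -1, -7]
step 6: [6, -8]
step 7: [6, -8, 2]
step 8: [6, -16]
step 9: [6, -16, -5]
The first disagreement with the record is at step 4, where the value should be top = -1.

step 4, top = -1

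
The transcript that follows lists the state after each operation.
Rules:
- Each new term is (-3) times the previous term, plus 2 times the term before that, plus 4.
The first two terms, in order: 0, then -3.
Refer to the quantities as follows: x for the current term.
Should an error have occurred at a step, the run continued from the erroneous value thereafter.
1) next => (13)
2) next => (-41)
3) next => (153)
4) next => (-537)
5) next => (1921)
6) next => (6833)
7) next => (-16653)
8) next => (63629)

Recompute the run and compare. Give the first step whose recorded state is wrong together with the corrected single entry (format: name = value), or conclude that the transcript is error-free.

Recomputing the run from the initial state:
step 1: x = 13
step 2: x = -41
step 3: x = 153
step 4: x = -537
step 5: x = 1921
step 6: x = -6833
step 7: x = 24345
step 8: x = -86697
The first disagreement with the transcript is at step 6, where the value should be x = -6833.

step 6, x = -6833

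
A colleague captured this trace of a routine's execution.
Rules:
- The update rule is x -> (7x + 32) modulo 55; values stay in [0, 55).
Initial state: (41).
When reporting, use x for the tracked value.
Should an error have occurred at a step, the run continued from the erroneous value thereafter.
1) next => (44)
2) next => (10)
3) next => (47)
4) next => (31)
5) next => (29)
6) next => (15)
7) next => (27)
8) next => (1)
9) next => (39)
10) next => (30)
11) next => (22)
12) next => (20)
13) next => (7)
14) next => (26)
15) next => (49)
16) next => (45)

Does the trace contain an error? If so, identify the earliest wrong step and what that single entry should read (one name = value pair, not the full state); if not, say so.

step 1: x = (7*41 + 32) mod 55 = 44 -> same as recorded
step 2: x = (7*44 + 32) mod 55 = 10 -> same as recorded
step 3: x = (7*10 + 32) mod 55 = 47 -> agrees with the trace
step 4: x = (7*47 + 32) mod 55 = 31 -> agrees with the trace
step 5: x = (7*31 + 32) mod 55 = 29 -> no discrepancy
step 6: x = (7*29 + 32) mod 55 = 15 -> exactly as logged
step 7: x = (7*15 + 32) mod 55 = 27 -> checks out
step 8: x = (7*27 + 32) mod 55 = 1 -> matches
step 9: x = (7*1 + 32) mod 55 = 39 -> verified
step 10: x = (7*39 + 32) mod 55 = 30 -> confirmed correct
step 11: x = (7*30 + 32) mod 55 = 22 -> exactly as logged
step 12: x = (7*22 + 32) mod 55 = 21 -> the trace disagrees here
Step 12 is the first one off; corrected, x = 21.

step 12, x = 21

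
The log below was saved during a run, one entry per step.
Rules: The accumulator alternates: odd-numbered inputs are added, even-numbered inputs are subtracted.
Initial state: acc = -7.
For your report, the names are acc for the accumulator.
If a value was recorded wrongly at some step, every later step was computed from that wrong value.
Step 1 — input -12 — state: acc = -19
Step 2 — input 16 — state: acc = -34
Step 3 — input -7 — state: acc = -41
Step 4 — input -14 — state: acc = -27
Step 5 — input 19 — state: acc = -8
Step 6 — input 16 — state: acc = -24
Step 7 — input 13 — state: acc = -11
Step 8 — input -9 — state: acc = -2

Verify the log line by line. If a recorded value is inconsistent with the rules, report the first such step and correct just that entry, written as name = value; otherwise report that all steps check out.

Recomputing the run from the initial state:
step 1: acc = -19
step 2: acc = -35
step 3: acc = -42
step 4: acc = -28
step 5: acc = -9
step 6: acc = -25
step 7: acc = -12
step 8: acc = -3
The first disagreement with the log is at step 2, where the value should be acc = -35.

step 2, acc = -35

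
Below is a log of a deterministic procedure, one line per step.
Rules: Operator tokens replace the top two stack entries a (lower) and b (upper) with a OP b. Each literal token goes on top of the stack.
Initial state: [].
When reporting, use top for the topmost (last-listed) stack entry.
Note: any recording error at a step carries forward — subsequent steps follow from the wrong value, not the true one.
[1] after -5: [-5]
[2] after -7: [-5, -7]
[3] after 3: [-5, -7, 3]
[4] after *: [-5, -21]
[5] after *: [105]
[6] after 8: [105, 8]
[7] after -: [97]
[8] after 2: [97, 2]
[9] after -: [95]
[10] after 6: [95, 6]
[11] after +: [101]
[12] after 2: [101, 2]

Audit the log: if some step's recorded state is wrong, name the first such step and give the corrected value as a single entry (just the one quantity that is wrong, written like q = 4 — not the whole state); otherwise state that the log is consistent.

no error

Recomputing the run from the initial state:
step 1: [-5]
step 2: [-5, -7]
step 3: [-5, -7, 3]
step 4: [-5, -21]
step 5: [105]
step 6: [105, 8]
step 7: [97]
step 8: [97, 2]
step 9: [95]
step 10: [95, 6]
step 11: [101]
step 12: [101, 2]
This matches the log at every step.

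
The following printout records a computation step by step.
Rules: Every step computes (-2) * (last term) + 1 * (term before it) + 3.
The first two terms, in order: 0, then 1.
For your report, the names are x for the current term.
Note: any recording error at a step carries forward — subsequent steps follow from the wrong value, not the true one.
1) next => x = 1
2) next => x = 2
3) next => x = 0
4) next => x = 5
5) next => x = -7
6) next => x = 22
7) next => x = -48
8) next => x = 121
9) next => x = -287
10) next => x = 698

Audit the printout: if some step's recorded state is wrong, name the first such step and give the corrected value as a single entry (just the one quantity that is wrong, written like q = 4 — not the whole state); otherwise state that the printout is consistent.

no error

Step 1: x = -2*(1) + (1)*(0) + (3) = 1 — in agreement.
Step 2: x = -2*(1) + (1)*(1) + (3) = 2 — no discrepancy.
Step 3: x = -2*(2) + (1)*(1) + (3) = 0 — same as recorded.
Step 4: x = -2*(0) + (1)*(2) + (3) = 5 — no discrepancy.
Step 5: x = -2*(5) + (1)*(0) + (3) = -7 — same as recorded.
Step 6: x = -2*(-7) + (1)*(5) + (3) = 22 — matches.
Step 7: x = -2*(22) + (1)*(-7) + (3) = -48 — no discrepancy.
Step 8: x = -2*(-48) + (1)*(22) + (3) = 121 — no discrepancy.
Step 9: x = -2*(121) + (1)*(-48) + (3) = -287 — matches.
Step 10: x = -2*(-287) + (1)*(121) + (3) = 698 — matches.
All entries verified; no error found.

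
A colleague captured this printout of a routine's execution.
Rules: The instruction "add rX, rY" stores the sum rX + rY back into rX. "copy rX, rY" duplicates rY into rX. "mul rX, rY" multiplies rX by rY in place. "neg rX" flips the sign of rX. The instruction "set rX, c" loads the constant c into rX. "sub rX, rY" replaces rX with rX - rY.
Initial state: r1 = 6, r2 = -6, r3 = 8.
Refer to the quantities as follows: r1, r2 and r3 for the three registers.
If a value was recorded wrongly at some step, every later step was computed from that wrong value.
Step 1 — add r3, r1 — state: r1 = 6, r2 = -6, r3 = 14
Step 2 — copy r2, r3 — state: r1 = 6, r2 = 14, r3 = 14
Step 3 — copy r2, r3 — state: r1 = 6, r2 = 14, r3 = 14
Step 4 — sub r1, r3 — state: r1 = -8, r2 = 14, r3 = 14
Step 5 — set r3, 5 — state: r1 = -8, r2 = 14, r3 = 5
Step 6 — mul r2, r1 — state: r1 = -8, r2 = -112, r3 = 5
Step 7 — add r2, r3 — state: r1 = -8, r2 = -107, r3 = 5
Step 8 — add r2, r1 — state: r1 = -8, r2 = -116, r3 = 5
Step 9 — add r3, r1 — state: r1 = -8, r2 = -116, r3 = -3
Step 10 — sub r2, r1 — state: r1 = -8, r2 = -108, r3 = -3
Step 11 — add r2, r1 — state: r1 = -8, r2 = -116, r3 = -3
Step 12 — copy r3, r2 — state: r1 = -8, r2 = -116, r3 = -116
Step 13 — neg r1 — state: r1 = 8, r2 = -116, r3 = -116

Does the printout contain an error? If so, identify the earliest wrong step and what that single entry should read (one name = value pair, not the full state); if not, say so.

1. r3 = 8 + 6 = 14 (no discrepancy)
2. r2 = 14 (same as recorded)
3. r2 = 14 (exactly as logged)
4. r1 = 6 - 14 = -8 (confirmed correct)
5. r3 = 5 (matches)
6. r2 = 14 * -8 = -112 (same as recorded)
7. r2 = -112 + 5 = -107 (same as recorded)
8. r2 = -107 + -8 = -115 (the recorded entry deviates here)
The earliest wrong entry is at step 8: it should read r2 = -115.

step 8, r2 = -115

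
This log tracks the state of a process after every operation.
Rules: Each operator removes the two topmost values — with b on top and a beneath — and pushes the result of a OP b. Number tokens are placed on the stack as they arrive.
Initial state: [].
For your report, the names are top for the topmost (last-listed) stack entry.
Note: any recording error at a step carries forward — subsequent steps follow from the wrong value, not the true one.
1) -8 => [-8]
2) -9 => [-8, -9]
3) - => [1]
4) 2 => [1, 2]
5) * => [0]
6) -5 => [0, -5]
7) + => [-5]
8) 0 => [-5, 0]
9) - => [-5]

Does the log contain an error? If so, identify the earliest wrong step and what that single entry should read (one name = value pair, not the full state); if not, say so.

Recomputing the run from the initial state:
step 1: [-8]
step 2: [-8, -9]
step 3: [1]
step 4: [1, 2]
step 5: [2]
step 6: [2, -5]
step 7: [-3]
step 8: [-3, 0]
step 9: [-3]
The first disagreement with the log is at step 5, where the value should be top = 2.

step 5, top = 2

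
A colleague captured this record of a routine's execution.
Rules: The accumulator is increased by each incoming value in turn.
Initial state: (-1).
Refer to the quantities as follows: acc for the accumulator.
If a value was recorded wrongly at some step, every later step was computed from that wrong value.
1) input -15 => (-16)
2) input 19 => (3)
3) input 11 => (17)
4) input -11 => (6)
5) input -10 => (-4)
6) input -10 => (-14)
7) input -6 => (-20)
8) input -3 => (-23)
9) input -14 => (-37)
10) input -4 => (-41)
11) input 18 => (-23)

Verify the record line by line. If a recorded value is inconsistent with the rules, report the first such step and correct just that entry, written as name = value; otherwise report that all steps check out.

step 3, acc = 14

1. acc = -1 + -15 = -16 (exactly as logged)
2. acc = -16 + 19 = 3 (exactly as logged)
3. acc = 3 + 11 = 14 (the record disagrees here)
So the first discrepancy is step 3, where the right value is acc = 14.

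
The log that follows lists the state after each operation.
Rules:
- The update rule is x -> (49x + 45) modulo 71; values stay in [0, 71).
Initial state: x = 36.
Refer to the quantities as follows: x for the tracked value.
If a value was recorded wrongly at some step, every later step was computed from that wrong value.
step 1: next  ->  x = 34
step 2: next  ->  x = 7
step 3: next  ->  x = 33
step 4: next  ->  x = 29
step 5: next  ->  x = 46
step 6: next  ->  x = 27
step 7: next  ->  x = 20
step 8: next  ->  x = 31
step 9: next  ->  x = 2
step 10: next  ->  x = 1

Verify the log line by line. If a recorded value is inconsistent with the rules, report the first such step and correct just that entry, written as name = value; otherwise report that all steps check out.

step 7, x = 19

1. x = (49*36 + 45) mod 71 = 34 (in agreement)
2. x = (49*34 + 45) mod 71 = 7 (no discrepancy)
3. x = (49*7 + 45) mod 71 = 33 (agrees with the log)
4. x = (49*33 + 45) mod 71 = 29 (same as recorded)
5. x = (49*29 + 45) mod 71 = 46 (agrees with the log)
6. x = (49*46 + 45) mod 71 = 27 (verified)
7. x = (49*27 + 45) mod 71 = 19 (not what was recorded)
So the first discrepancy is step 7, where the right value is x = 19.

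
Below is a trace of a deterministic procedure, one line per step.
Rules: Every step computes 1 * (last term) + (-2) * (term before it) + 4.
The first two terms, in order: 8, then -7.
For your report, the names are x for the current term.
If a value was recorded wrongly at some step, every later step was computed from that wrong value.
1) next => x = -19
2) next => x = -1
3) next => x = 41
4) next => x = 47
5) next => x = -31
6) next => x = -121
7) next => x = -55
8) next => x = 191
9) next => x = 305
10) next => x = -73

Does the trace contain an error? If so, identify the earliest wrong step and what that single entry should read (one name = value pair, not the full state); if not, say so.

no error

Step 1: x = 1*(-7) + (-2)*(8) + (4) = -19 — same as recorded.
Step 2: x = 1*(-19) + (-2)*(-7) + (4) = -1 — confirmed correct.
Step 3: x = 1*(-1) + (-2)*(-19) + (4) = 41 — in agreement.
Step 4: x = 1*(41) + (-2)*(-1) + (4) = 47 — in agreement.
Step 5: x = 1*(47) + (-2)*(41) + (4) = -31 — agrees with the trace.
Step 6: x = 1*(-31) + (-2)*(47) + (4) = -121 — confirmed correct.
Step 7: x = 1*(-121) + (-2)*(-31) + (4) = -55 — checks out.
Step 8: x = 1*(-55) + (-2)*(-121) + (4) = 191 — no discrepancy.
Step 9: x = 1*(191) + (-2)*(-55) + (4) = 305 — matches.
Step 10: x = 1*(305) + (-2)*(191) + (4) = -73 — agrees with the trace.
No step deviates from the rules.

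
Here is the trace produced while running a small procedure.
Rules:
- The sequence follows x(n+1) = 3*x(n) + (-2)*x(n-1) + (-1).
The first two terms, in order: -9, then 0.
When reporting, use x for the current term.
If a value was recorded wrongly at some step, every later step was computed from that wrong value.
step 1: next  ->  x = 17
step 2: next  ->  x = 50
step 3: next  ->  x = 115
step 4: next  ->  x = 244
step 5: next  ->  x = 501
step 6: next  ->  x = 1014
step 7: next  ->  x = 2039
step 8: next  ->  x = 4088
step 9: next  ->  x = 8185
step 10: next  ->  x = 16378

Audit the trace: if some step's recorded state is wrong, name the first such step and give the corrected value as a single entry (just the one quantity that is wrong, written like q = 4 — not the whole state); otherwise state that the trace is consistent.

no error

Recomputing the run from the initial state:
step 1: x = 17
step 2: x = 50
step 3: x = 115
step 4: x = 244
step 5: x = 501
step 6: x = 1014
step 7: x = 2039
step 8: x = 4088
step 9: x = 8185
step 10: x = 16378
This matches the trace at every step.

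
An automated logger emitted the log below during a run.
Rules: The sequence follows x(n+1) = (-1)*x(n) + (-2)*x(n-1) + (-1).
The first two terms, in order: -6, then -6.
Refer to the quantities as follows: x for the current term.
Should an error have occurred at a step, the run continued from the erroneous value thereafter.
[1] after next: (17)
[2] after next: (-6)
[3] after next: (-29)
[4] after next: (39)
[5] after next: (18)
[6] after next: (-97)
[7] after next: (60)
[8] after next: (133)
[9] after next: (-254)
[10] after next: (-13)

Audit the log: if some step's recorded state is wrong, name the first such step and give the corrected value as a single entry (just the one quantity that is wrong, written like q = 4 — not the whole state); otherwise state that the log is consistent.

step 4, x = 40

1. x = -1*(-6) + (-2)*(-6) + (-1) = 17 (consistent with the log)
2. x = -1*(17) + (-2)*(-6) + (-1) = -6 (same as recorded)
3. x = -1*(-6) + (-2)*(17) + (-1) = -29 (checks out)
4. x = -1*(-29) + (-2)*(-6) + (-1) = 40 (this is not what the log shows)
First deviation found at step 4; the corrected entry is x = 40.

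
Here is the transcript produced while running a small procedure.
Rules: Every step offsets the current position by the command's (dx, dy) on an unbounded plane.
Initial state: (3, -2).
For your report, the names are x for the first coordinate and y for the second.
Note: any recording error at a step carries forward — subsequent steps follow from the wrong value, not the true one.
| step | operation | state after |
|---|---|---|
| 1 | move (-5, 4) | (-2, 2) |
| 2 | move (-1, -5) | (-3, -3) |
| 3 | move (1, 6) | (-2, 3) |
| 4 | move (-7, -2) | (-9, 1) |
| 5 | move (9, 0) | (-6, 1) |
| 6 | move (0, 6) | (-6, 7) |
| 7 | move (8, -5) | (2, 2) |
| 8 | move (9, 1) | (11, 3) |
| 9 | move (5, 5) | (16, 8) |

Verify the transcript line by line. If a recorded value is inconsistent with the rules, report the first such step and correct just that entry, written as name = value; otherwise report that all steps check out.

step 5, x = 0

Recomputing the run from the initial state:
step 1: x = -2, y = 2
step 2: x = -3, y = -3
step 3: x = -2, y = 3
step 4: x = -9, y = 1
step 5: x = 0, y = 1
step 6: x = 0, y = 7
step 7: x = 8, y = 2
step 8: x = 17, y = 3
step 9: x = 22, y = 8
The first disagreement with the transcript is at step 5, where the value should be x = 0.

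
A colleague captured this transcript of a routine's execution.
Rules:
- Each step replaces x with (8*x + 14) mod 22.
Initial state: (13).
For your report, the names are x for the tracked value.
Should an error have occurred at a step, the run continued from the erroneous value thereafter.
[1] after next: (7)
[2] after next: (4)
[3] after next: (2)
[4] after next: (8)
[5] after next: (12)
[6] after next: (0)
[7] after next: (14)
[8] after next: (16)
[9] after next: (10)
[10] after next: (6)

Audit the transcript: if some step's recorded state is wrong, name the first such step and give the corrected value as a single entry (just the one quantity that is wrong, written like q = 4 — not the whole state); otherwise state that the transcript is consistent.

Recomputing the run from the initial state:
step 1: x = 8
step 2: x = 12
step 3: x = 0
step 4: x = 14
step 5: x = 16
step 6: x = 10
step 7: x = 6
step 8: x = 18
step 9: x = 4
step 10: x = 2
The first disagreement with the transcript is at step 1, where the value should be x = 8.

step 1, x = 8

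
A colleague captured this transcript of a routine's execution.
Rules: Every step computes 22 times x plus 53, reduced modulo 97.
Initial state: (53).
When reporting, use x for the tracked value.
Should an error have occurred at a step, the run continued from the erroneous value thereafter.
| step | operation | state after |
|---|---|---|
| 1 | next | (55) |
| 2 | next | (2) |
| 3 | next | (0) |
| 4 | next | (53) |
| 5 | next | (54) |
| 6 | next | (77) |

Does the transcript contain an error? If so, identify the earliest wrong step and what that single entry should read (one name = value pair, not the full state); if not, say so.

Recomputing the run from the initial state:
step 1: x = 55
step 2: x = 2
step 3: x = 0
step 4: x = 53
step 5: x = 55
step 6: x = 2
The first disagreement with the transcript is at step 5, where the value should be x = 55.

step 5, x = 55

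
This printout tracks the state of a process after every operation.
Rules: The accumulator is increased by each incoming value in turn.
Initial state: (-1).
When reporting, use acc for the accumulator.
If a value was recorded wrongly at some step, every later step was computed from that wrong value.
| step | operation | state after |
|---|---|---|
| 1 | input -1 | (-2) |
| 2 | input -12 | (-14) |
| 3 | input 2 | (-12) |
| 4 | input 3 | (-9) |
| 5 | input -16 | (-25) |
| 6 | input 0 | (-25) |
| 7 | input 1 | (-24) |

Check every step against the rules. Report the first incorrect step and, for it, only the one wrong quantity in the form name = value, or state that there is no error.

no error

1. acc = -1 + -1 = -2 (agrees with the printout)
2. acc = -2 + -12 = -14 (agrees with the printout)
3. acc = -14 + 2 = -12 (matches)
4. acc = -12 + 3 = -9 (verified)
5. acc = -9 + -16 = -25 (checks out)
6. acc = -25 + 0 = -25 (checks out)
7. acc = -25 + 1 = -24 (verified)
Each recorded entry agrees with the recomputation.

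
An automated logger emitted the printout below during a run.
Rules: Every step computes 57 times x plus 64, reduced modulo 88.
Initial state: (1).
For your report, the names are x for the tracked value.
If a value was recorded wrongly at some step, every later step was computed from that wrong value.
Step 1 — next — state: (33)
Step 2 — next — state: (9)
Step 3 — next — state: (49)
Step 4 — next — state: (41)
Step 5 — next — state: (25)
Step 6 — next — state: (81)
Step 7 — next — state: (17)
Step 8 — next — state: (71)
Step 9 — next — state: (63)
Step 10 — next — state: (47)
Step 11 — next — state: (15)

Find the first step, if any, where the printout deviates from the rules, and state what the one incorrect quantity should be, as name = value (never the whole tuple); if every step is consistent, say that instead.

step 8, x = 65

Recomputing the run from the initial state:
step 1: x = 33
step 2: x = 9
step 3: x = 49
step 4: x = 41
step 5: x = 25
step 6: x = 81
step 7: x = 17
step 8: x = 65
step 9: x = 73
step 10: x = 1
step 11: x = 33
The first disagreement with the printout is at step 8, where the value should be x = 65.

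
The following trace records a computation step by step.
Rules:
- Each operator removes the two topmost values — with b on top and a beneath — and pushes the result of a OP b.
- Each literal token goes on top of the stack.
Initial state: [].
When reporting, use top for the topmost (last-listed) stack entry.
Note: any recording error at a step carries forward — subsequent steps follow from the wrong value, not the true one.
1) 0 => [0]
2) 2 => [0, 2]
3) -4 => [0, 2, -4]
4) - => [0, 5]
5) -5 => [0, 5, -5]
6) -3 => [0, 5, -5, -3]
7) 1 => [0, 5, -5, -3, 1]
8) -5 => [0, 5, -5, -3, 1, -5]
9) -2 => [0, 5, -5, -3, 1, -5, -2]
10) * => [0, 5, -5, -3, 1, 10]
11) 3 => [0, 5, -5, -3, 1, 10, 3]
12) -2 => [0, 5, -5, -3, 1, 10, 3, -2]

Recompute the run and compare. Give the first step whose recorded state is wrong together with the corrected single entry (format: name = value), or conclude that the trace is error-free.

step 4, top = 6

Recomputing the run from the initial state:
step 1: [0]
step 2: [0, 2]
step 3: [0, 2, -4]
step 4: [0, 6]
step 5: [0, 6, -5]
step 6: [0, 6, -5, -3]
step 7: [0, 6, -5, -3, 1]
step 8: [0, 6, -5, -3, 1, -5]
step 9: [0, 6, -5, -3, 1, -5, -2]
step 10: [0, 6, -5, -3, 1, 10]
step 11: [0, 6, -5, -3, 1, 10, 3]
step 12: [0, 6, -5, -3, 1, 10, 3, -2]
The first disagreement with the trace is at step 4, where the value should be top = 6.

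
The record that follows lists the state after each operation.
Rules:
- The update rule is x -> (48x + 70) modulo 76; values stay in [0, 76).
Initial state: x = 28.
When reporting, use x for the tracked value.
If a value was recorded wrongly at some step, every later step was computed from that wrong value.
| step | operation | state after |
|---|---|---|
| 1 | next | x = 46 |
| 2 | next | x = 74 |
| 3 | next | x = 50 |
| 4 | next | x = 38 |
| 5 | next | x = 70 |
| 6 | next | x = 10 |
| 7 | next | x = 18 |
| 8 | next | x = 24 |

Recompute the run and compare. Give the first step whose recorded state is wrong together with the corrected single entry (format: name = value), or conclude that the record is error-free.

step 8, x = 22

step 1: x = (48*28 + 70) mod 76 = 46 -> confirmed correct
step 2: x = (48*46 + 70) mod 76 = 74 -> same as recorded
step 3: x = (48*74 + 70) mod 76 = 50 -> agrees with the record
step 4: x = (48*50 + 70) mod 76 = 38 -> in agreement
step 5: x = (48*38 + 70) mod 76 = 70 -> checks out
step 6: x = (48*70 + 70) mod 76 = 10 -> matches
step 7: x = (48*10 + 70) mod 76 = 18 -> same as recorded
step 8: x = (48*18 + 70) mod 76 = 22 -> the record has a different value
Conclusion: step 8 carries the first error; the entry should be x = 22.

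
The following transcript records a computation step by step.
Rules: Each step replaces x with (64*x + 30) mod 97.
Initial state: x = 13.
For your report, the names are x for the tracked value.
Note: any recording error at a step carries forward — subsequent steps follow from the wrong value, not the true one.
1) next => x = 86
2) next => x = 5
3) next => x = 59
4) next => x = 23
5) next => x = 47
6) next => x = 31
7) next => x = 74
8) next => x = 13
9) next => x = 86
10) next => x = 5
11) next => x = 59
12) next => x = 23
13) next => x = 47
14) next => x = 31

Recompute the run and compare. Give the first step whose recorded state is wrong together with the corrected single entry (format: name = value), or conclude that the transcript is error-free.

no error

Recomputing the run from the initial state:
step 1: x = 86
step 2: x = 5
step 3: x = 59
step 4: x = 23
step 5: x = 47
step 6: x = 31
step 7: x = 74
step 8: x = 13
step 9: x = 86
step 10: x = 5
step 11: x = 59
step 12: x = 23
step 13: x = 47
step 14: x = 31
This matches the transcript at every step.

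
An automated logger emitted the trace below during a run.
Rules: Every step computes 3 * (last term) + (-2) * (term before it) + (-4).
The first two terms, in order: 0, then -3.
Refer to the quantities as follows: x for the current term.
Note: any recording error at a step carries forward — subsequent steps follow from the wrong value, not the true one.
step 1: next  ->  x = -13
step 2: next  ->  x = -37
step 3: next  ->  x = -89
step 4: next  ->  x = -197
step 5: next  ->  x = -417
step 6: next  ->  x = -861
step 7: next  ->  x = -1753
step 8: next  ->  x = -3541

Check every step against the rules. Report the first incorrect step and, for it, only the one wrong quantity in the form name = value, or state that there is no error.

no error

Recomputing the run from the initial state:
step 1: x = -13
step 2: x = -37
step 3: x = -89
step 4: x = -197
step 5: x = -417
step 6: x = -861
step 7: x = -1753
step 8: x = -3541
This matches the trace at every step.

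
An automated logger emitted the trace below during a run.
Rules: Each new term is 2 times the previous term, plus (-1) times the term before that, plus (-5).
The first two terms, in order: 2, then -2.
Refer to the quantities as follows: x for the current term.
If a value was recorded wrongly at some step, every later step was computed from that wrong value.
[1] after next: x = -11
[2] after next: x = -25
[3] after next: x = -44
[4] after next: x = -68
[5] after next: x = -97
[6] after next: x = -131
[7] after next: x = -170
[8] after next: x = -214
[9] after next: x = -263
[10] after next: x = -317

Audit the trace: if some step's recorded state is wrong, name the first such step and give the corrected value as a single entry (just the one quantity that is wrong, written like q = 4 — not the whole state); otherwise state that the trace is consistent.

no error

Step 1: x = 2*(-2) + (-1)*(2) + (-5) = -11 — exactly as logged.
Step 2: x = 2*(-11) + (-1)*(-2) + (-5) = -25 — exactly as logged.
Step 3: x = 2*(-25) + (-1)*(-11) + (-5) = -44 — same as recorded.
Step 4: x = 2*(-44) + (-1)*(-25) + (-5) = -68 — checks out.
Step 5: x = 2*(-68) + (-1)*(-44) + (-5) = -97 — consistent with the trace.
Step 6: x = 2*(-97) + (-1)*(-68) + (-5) = -131 — consistent with the trace.
Step 7: x = 2*(-131) + (-1)*(-97) + (-5) = -170 — confirmed correct.
Step 8: x = 2*(-170) + (-1)*(-131) + (-5) = -214 — matches.
Step 9: x = 2*(-214) + (-1)*(-170) + (-5) = -263 — confirmed correct.
Step 10: x = 2*(-263) + (-1)*(-214) + (-5) = -317 — exactly as logged.
All steps check out; nothing to correct.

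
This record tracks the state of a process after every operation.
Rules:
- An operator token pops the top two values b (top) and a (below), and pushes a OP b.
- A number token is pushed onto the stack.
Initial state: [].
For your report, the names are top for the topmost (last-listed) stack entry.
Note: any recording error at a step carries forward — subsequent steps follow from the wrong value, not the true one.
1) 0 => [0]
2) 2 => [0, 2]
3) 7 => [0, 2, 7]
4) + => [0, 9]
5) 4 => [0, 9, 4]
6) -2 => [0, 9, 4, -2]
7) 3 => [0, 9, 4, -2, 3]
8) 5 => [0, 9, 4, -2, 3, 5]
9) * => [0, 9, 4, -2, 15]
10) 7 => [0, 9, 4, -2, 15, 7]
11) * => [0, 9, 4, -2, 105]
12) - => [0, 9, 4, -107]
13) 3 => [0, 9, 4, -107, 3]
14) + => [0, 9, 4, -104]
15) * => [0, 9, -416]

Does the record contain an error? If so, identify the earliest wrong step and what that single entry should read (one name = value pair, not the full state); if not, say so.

no error

Recomputing the run from the initial state:
step 1: [0]
step 2: [0, 2]
step 3: [0, 2, 7]
step 4: [0, 9]
step 5: [0, 9, 4]
step 6: [0, 9, 4, -2]
step 7: [0, 9, 4, -2, 3]
step 8: [0, 9, 4, -2, 3, 5]
step 9: [0, 9, 4, -2, 15]
step 10: [0, 9, 4, -2, 15, 7]
step 11: [0, 9, 4, -2, 105]
step 12: [0, 9, 4, -107]
step 13: [0, 9, 4, -107, 3]
step 14: [0, 9, 4, -104]
step 15: [0, 9, -416]
This matches the record at every step.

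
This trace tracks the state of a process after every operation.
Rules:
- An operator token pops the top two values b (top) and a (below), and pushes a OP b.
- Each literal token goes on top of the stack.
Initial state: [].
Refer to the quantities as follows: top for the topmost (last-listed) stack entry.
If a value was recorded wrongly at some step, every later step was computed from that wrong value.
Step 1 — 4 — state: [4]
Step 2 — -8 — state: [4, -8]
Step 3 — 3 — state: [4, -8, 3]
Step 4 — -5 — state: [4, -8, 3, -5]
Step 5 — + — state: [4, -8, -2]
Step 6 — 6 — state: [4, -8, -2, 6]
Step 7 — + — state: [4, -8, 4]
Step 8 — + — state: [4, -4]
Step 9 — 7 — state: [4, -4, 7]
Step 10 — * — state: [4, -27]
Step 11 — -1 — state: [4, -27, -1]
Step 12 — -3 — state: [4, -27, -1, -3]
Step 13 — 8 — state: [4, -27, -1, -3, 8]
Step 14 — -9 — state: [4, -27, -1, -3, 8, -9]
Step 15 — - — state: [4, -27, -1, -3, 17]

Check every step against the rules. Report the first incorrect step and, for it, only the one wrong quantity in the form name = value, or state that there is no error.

step 10, top = -28

Step 1: push 4: top = 4 — in agreement.
Step 2: push -8: top = -8 — agrees with the trace.
Step 3: push 3: top = 3 — exactly as logged.
Step 4: push -5: top = -5 — confirmed correct.
Step 5: 3 + -5 = -2 — verified.
Step 6: push 6: top = 6 — matches.
Step 7: -2 + 6 = 4 — consistent with the trace.
Step 8: -8 + 4 = -4 — no discrepancy.
Step 9: push 7: top = 7 — exactly as logged.
Step 10: -4 * 7 = -28 — a discrepancy with the trace.
Step 10 is the first one off; corrected, top = -28.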